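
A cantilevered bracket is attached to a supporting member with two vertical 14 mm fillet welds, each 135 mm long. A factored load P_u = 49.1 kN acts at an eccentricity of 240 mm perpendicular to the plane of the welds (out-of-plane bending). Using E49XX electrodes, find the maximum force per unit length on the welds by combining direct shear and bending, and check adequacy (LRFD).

f_max ≈ 1950 N/mm; adequate

E49XX → F_EXX = 490 MPa.
L_w = 2 × 135 = 270 mm; section modulus (unit throat) S = 2 × L²/6 = 6075 mm².
Direct shear f_v = P/L_w = 49.1×10³/270 = 181.9 N/mm.
Moment M = P × e = 49.1×10³ × 240 = 11784000 N·mm; bending f_b = M/S = 1940 N/mm.
f_max = √(f_v² + f_b²) = √(181.9² + 1940²) = 1948 N/mm.
φr_n = 0.75 × 0.6 × 490 × (0.707 × 14) = 2183 N/mm → adequate.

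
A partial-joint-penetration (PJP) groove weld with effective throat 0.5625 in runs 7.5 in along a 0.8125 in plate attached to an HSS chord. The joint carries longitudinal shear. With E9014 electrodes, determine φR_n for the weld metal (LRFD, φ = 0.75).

φR_n ≈ 171 kip

E90XX → F_EXX = 90 ksi.
Effective throat (given) t_e = 0.5625 in.
A_we = 0.5625 × 7.5 = 4.219 in².
F_nw = 0.6 F_EXX = 54 ksi.
φR_n = 0.75 × 54 × 4.219 = 170.9 kip.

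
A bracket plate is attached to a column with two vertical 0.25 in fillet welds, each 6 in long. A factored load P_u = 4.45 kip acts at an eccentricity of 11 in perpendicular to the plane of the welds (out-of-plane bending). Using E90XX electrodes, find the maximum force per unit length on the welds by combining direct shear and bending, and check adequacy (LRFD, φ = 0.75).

f_max ≈ 4.1 kip/in; adequate

E90XX → F_EXX = 90 ksi.
L_w = 2 × 6 = 12 in; section modulus (unit throat) S = 2 × L²/6 = 12 in².
Direct shear f_v = P/L_w = 4.45/12 = 0.3708 kip/in.
Moment M = P × e = 4.45 × 11 = 48.95 kip·in; bending f_b = M/S = 4.079 kip/in.
f_max = √(f_v² + f_b²) = √(0.3708² + 4.079²) = 4.096 kip/in.
φr_n = 0.75 × 0.6 × 90 × (0.707 × 0.25) = 7.158 kip/in → adequate.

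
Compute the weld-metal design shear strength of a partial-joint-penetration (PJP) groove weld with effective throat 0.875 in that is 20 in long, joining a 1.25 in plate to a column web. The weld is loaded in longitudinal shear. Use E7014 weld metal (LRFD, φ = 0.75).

φR_n ≈ 551 kips

E70XX → F_EXX = 70 ksi.
Effective throat (given) t_e = 0.875 in.
A_we = 0.875 × 20 = 17.5 in².
F_nw = 0.6 F_EXX = 42 ksi.
φR_n = 0.75 × 42 × 17.5 = 551.2 kips.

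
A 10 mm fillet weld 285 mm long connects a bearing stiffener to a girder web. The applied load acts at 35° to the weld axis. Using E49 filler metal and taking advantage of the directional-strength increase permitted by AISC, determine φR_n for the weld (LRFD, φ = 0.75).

E49XX → F_EXX = 490 MPa.
t_e = 0.707 × 10 = 7.07 mm; A_we = 7.07 × 285 = 2015 mm².
Directional factor: 1.0 + 0.5 sin^1.5(35°) = 1.217.
F_nw = 0.6 × 490 × 1.217 = 357.9 MPa.
φR_n = 0.75 × 357.9 × 2015 × 10⁻³ = 540.8 kN.

φR_n ≈ 541 kN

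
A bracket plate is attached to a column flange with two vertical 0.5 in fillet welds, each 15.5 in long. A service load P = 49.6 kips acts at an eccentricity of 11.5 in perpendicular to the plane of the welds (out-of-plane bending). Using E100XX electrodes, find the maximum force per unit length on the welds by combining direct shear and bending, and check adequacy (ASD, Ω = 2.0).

E100XX → F_EXX = 100 ksi.
L_w = 2 × 15.5 = 31 in; section modulus (unit throat) S = 2 × L²/6 = 80.08 in².
Direct shear f_v = P/L_w = 49.6/31 = 1.6 kip/in.
Moment M = P × e = 49.6 × 11.5 = 570.4 kip·in; bending f_b = M/S = 7.123 kip/in.
f_max = √(f_v² + f_b²) = √(1.6² + 7.123²) = 7.3 kip/in.
r_n/Ω = (1/2.0) × 0.6 × 100 × (0.707 × 0.5) = 10.6 kip/in → adequate.

f_max ≈ 7.3 kip/in; adequate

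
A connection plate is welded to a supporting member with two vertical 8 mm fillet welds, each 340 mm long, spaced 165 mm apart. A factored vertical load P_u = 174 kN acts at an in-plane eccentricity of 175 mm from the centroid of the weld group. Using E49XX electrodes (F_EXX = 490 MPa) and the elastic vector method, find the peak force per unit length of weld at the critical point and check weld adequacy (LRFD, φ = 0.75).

Total weld length L_w = 680 mm. Treat welds as unit-width lines.
Polar moment about centroid: J = 2[d³/12 + d(b/2)²] = 2[340³/12 + 340×82.5²] = 11180000 mm³.
Direct shear f_v = P/L_w = 174×10³ / 680 = 255.9 N/mm (vertical).
Torsion M = P·e = 174×10³ × 175 = 30450000 N·mm.
Critical point at (x, y) = (82.5, 170) from centroid. f_tx = M·y/J = 463.1 N/mm; f_ty = M·x/J = 224.7 N/mm.
Resultant f_max = √[f_tx² + (f_v + f_ty)²] = √[463.1² + (255.9 + 224.7)²] = 667.4 N/mm.
Capacity per unit length: φr_n = 0.75 × 0.6 × 490 × (0.707 × 8) = 1247 N/mm.
667.4 ≤ 1247 → adequate.

f_max ≈ 667 N/mm; adequate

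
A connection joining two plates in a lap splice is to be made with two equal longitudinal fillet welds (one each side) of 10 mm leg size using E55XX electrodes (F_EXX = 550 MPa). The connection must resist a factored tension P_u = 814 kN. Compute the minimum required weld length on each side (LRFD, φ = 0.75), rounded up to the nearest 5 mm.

Throat t_e = 0.707 × 10 = 7.07 mm.
φr_n = 0.75 × 0.6 × 550 × 7.07 × 10⁻³ = 1.75 kN/mm.
L_req = P_u / φr_n = 814 / 1.75 = 465.2 mm total.
Per side: 465.2 / 2 = 232.6 mm.
Round up → use L = 235 mm on each side.

L = 235 mm on each side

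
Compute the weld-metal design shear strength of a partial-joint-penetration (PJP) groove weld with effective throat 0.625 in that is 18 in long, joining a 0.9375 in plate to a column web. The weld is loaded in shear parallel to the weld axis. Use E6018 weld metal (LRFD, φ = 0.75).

φR_n ≈ 304 kip

E60XX → F_EXX = 60 ksi.
Effective throat (given) t_e = 0.625 in.
A_we = 0.625 × 18 = 11.25 in².
F_nw = 0.6 F_EXX = 36 ksi.
φR_n = 0.75 × 36 × 11.25 = 303.8 kip.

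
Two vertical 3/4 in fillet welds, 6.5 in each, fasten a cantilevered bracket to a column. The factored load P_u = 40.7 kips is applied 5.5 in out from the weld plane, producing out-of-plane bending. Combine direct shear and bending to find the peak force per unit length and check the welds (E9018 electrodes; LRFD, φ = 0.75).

E90XX → F_EXX = 90 ksi.
L_w = 2 × 6.5 = 13 in; section modulus (unit throat) S = 2 × L²/6 = 14.08 in².
Direct shear f_v = P/L_w = 40.7/13 = 3.131 kip/in.
Moment M = P × e = 40.7 × 5.5 = 223.85 kip·in; bending f_b = M/S = 15.89 kip/in.
f_max = √(f_v² + f_b²) = √(3.131² + 15.89²) = 16.2 kip/in.
φr_n = 0.75 × 0.6 × 90 × (0.707 × 0.75) = 21.48 kip/in → adequate.

f_max ≈ 16.2 kip/in; adequate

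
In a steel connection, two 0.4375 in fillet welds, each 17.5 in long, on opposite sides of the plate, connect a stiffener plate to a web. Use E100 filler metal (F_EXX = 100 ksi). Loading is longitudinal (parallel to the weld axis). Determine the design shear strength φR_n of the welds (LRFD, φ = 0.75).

Effective throat t_e = 0.707 × 0.4375 = 0.3093 in.
Total length L = 35 in; A_we = 0.3093 × 35 = 10.83 in².
F_nw = 0.6 F_EXX = 0.6 × 100 = 60 ksi.
φR_n = 0.75 × 60 × 10.83 = 487.2 kip.

φR_n ≈ 487 kip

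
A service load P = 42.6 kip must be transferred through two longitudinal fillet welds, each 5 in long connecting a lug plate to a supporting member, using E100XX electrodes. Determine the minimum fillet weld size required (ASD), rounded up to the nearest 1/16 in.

E100XX → F_EXX = 100 ksi.
Total weld length L = 10 in.
Required throat t_e = P × Ω / (0.6 F_EXX × L) = 42.6 × 2.0 / (0.6 × 100 × 10) = 0.142 in.
Required leg w = t_e / 0.707 = 0.2008 in → use 1/4 in.

w = 1/4 in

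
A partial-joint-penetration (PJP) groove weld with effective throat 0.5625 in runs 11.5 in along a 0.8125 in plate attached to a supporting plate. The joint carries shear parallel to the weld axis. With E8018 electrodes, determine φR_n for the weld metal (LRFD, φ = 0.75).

φR_n ≈ 233 kips

E80XX → F_EXX = 80 ksi.
Effective throat (given) t_e = 0.5625 in.
A_we = 0.5625 × 11.5 = 6.469 in².
F_nw = 0.6 F_EXX = 48 ksi.
φR_n = 0.75 × 48 × 6.469 = 232.9 kips.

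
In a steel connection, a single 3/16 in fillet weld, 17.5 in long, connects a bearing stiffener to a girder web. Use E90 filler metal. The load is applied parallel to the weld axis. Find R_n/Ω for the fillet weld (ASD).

R_n/Ω ≈ 62.6 kip

E90XX → F_EXX = 90 ksi.
Effective throat t_e = 0.707 × 0.1875 = 0.1326 in.
Total length L = 17.5 in; A_we = 0.1326 × 17.5 = 2.32 in².
F_nw = 0.6 F_EXX = 0.6 × 90 = 54 ksi.
R_n = 54 × 2.32 = 125.3 kip; R_n/Ω = 125.3/2.0 = 62.64 kip.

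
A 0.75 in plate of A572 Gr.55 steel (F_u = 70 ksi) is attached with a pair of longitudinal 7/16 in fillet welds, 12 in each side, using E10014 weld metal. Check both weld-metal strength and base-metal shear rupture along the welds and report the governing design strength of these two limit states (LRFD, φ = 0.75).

φR_n ≈ 334 kip (weld metal governs)

E100XX → F_EXX = 100 ksi.
t_e = 0.707 × 0.4375 = 0.3093 in; L = 24 in.
Weld metal: φR_n = 0.75 × 0.6 × 100 × 0.3093 × 24 = 334.1 kip.
Base metal (shear rupture): φR_n = 0.75 × 0.6 × 70 × 0.75 × 24 = 567 kip.
Governing: weld metal.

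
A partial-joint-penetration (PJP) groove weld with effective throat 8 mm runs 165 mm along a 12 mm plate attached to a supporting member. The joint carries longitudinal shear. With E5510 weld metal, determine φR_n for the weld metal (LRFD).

φR_n ≈ 327 kN

E55XX → F_EXX = 550 MPa.
Effective throat (given) t_e = 8 mm.
A_we = 8 × 165 = 1320 mm².
F_nw = 0.6 F_EXX = 330 MPa.
φR_n = 0.75 × 330 × 1320 × 10⁻³ = 326.7 kN.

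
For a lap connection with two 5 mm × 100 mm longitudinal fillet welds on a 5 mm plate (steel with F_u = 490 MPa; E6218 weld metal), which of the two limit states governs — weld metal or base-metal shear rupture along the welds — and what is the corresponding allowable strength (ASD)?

E62XX → F_EXX = 620 MPa.
t_e = 0.707 × 5 = 3.535 mm; L = 200 mm.
Weld metal: R_n/Ω = (1/2.0) × 0.6 × 620 × 3.535 × 200 × 10⁻³ = 131.5 kN.
Base metal (shear rupture): R_n/Ω = (1/2.0) × 0.6 × 490 × 5 × 200 × 10⁻³ = 147 kN.
Governing: weld metal.

R_n/Ω ≈ 132 kN (weld metal governs)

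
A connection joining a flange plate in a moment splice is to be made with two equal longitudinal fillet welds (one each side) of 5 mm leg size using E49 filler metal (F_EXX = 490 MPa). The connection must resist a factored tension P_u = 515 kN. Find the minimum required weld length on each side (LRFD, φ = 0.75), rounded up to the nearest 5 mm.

Throat t_e = 0.707 × 5 = 3.535 mm.
φr_n = 0.75 × 0.6 × 490 × 3.535 × 10⁻³ = 0.7795 kN/mm.
L_req = P_u / φr_n = 515 / 0.7795 = 660.7 mm total.
Per side: 660.7 / 2 = 330.4 mm.
Round up → use L = 335 mm on each side.

L = 335 mm on each side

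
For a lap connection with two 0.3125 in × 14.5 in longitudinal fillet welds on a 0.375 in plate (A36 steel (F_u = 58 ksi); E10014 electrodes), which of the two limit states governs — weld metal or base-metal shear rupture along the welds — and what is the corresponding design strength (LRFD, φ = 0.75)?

φR_n ≈ 284 kips (base-metal shear rupture governs)

E100XX → F_EXX = 100 ksi.
t_e = 0.707 × 0.3125 = 0.2209 in; L = 29 in.
Weld metal: φR_n = 0.75 × 0.6 × 100 × 0.2209 × 29 = 288.3 kips.
Base metal (shear rupture): φR_n = 0.75 × 0.6 × 58 × 0.375 × 29 = 283.8 kips.
Governing: base-metal shear rupture.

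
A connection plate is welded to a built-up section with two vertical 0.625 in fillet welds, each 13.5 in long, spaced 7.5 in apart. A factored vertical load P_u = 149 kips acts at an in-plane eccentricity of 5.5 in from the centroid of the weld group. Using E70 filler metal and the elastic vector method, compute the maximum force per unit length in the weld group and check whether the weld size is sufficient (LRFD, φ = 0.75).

E70XX → F_EXX = 70 ksi.
Total weld length L_w = 27 in. Treat welds as unit-width lines.
Polar moment about centroid: J = 2[d³/12 + d(b/2)²] = 2[13.5³/12 + 13.5×3.75²] = 789.8 in³.
Direct shear f_v = P/L_w = 149 / 27 = 5.519 kip/in (vertical).
Torsion M = P·e = 149 × 5.5 = 819.5 kip·in.
Critical point at (x, y) = (3.75, 6.75) from centroid. f_tx = M·y/J = 7.004 kip/in; f_ty = M·x/J = 3.891 kip/in.
Resultant f_max = √[f_tx² + (f_v + f_ty)²] = √[7.004² + (5.519 + 3.891)²] = 11.73 kip/in.
Capacity per unit length: φr_n = 0.75 × 0.6 × 70 × (0.707 × 0.625) = 13.92 kip/in.
11.73 ≤ 13.92 → adequate.

f_max ≈ 11.7 kip/in; adequate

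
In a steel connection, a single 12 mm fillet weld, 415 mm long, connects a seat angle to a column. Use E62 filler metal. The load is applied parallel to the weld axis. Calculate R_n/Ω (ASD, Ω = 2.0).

R_n/Ω ≈ 655 kN

E62XX → F_EXX = 620 MPa.
Effective throat t_e = 0.707 × 12 = 8.484 mm.
Total length L = 415 mm; A_we = 8.484 × 415 = 3521 mm².
F_nw = 0.6 F_EXX = 0.6 × 620 = 372 MPa.
R_n = 372 × 3521 × 10⁻³ = 1310 kN; R_n/Ω = 1310/2.0 = 654.9 kN.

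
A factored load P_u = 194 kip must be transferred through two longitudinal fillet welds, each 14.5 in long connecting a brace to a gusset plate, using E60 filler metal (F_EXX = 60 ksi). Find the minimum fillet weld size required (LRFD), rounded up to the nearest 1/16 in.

w = 3/8 in

Total weld length L = 29 in.
Required throat t_e = P_u / (φ × 0.6 F_EXX × L) = 194 / (0.75 × 0.6 × 60 × 29) = 0.2478 in.
Required leg w = t_e / 0.707 = 0.3504 in → use 3/8 in.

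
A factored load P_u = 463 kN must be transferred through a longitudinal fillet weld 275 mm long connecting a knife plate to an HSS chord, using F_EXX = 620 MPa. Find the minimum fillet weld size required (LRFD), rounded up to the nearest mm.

Total weld length L = 275 mm.
Required throat t_e = P_u / (φ × 0.6 F_EXX × L) = 463 / (0.75 × 0.6 × 620 × 275 × 10⁻³) = 6.035 mm.
Required leg w = t_e / 0.707 = 8.535 mm → use 9 mm.

w = 9 mm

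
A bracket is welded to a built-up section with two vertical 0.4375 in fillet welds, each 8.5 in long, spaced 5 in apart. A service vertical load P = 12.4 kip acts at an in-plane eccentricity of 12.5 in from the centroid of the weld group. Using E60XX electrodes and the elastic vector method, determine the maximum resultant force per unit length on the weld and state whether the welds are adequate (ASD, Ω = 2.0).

E60XX → F_EXX = 60 ksi.
Total weld length L_w = 17 in. Treat welds as unit-width lines.
Polar moment about centroid: J = 2[d³/12 + d(b/2)²] = 2[8.5³/12 + 8.5×2.5²] = 208.6 in³.
Direct shear f_v = P/L_w = 12.4 / 17 = 0.7294 kip/in (vertical).
Torsion M = P·e = 12.4 × 12.5 = 155 kip·in.
Critical point at (x, y) = (2.5, 4.25) from centroid. f_tx = M·y/J = 3.158 kip/in; f_ty = M·x/J = 1.858 kip/in.
Resultant f_max = √[f_tx² + (f_v + f_ty)²] = √[3.158² + (0.7294 + 1.858)²] = 4.082 kip/in.
Capacity per unit length: r_n/Ω = (1/2.0) × 0.6 × 60 × (0.707 × 0.4375) = 5.568 kip/in.
4.082 ≤ 5.568 → adequate.

f_max ≈ 4.08 kip/in; adequate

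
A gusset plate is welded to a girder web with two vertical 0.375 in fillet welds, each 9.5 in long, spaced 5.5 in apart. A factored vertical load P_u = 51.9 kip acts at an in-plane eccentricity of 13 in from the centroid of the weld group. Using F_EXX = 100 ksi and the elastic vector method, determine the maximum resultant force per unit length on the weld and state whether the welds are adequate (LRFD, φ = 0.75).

f_max ≈ 14.5 kip/in; NOT adequate

Total weld length L_w = 19 in. Treat welds as unit-width lines.
Polar moment about centroid: J = 2[d³/12 + d(b/2)²] = 2[9.5³/12 + 9.5×2.75²] = 286.6 in³.
Direct shear f_v = P/L_w = 51.9 / 19 = 2.732 kip/in (vertical).
Torsion M = P·e = 51.9 × 13 = 674.7 kip·in.
Critical point at (x, y) = (2.75, 4.75) from centroid. f_tx = M·y/J = 11.18 kip/in; f_ty = M·x/J = 6.474 kip/in.
Resultant f_max = √[f_tx² + (f_v + f_ty)²] = √[11.18² + (2.732 + 6.474)²] = 14.48 kip/in.
Capacity per unit length: φr_n = 0.75 × 0.6 × 100 × (0.707 × 0.375) = 11.93 kip/in.
14.48 > 11.93 → NOT adequate.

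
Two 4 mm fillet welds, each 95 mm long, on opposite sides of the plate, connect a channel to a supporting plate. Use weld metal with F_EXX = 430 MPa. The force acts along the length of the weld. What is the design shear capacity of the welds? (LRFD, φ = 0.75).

Effective throat t_e = 0.707 × 4 = 2.828 mm.
Total length L = 190 mm; A_we = 2.828 × 190 = 537.3 mm².
F_nw = 0.6 F_EXX = 0.6 × 430 = 258 MPa.
φR_n = 0.75 × 258 × 537.3 × 10⁻³ = 104 kN.

φR_n ≈ 104 kN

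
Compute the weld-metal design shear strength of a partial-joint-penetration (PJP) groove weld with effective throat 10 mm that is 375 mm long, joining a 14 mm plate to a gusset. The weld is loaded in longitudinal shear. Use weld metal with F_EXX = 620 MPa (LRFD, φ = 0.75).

φR_n ≈ 1050 kN

Effective throat (given) t_e = 10 mm.
A_we = 10 × 375 = 3750 mm².
F_nw = 0.6 F_EXX = 372 MPa.
φR_n = 0.75 × 372 × 3750 × 10⁻³ = 1046 kN.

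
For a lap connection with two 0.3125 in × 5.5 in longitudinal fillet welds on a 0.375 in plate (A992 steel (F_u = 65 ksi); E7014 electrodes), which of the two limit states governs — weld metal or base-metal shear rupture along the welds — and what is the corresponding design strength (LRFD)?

φR_n ≈ 76.6 kips (weld metal governs)

E70XX → F_EXX = 70 ksi.
t_e = 0.707 × 0.3125 = 0.2209 in; L = 11 in.
Weld metal: φR_n = 0.75 × 0.6 × 70 × 0.2209 × 11 = 76.55 kips.
Base metal (shear rupture): φR_n = 0.75 × 0.6 × 65 × 0.375 × 11 = 120.7 kips.
Governing: weld metal.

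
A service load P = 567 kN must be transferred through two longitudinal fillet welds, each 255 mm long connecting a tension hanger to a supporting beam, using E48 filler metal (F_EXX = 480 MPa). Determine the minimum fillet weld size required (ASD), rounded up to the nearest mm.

w = 11 mm

Total weld length L = 510 mm.
Required throat t_e = P × Ω / (0.6 F_EXX × L) = 567 × 2.0 / (0.6 × 480 × 510 × 10⁻³) = 7.721 mm.
Required leg w = t_e / 0.707 = 10.92 mm → use 11 mm.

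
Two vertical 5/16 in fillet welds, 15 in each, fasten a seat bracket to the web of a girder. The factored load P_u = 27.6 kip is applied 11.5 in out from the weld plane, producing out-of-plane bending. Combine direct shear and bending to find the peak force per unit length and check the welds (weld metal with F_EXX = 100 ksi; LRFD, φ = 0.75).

L_w = 2 × 15 = 30 in; section modulus (unit throat) S = 2 × L²/6 = 75 in².
Direct shear f_v = P/L_w = 27.6/30 = 0.92 kip/in.
Moment M = P × e = 27.6 × 11.5 = 317.4 kip·in; bending f_b = M/S = 4.232 kip/in.
f_max = √(f_v² + f_b²) = √(0.92² + 4.232²) = 4.331 kip/in.
φr_n = 0.75 × 0.6 × 100 × (0.707 × 0.3125) = 9.942 kip/in → adequate.

f_max ≈ 4.33 kip/in; adequate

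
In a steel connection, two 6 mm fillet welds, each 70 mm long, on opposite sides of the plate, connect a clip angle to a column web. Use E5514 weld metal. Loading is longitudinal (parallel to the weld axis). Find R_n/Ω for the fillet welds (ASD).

R_n/Ω ≈ 98 kN

E55XX → F_EXX = 550 MPa.
Effective throat t_e = 0.707 × 6 = 4.242 mm.
Total length L = 140 mm; A_we = 4.242 × 140 = 593.9 mm².
F_nw = 0.6 F_EXX = 0.6 × 550 = 330 MPa.
R_n = 330 × 593.9 × 10⁻³ = 196 kN; R_n/Ω = 196/2.0 = 97.99 kN.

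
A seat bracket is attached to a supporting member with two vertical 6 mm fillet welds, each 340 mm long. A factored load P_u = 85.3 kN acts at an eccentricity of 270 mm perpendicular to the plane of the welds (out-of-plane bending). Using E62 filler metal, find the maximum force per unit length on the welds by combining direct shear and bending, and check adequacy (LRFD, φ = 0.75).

f_max ≈ 611 N/mm; adequate

E62XX → F_EXX = 620 MPa.
L_w = 2 × 340 = 680 mm; section modulus (unit throat) S = 2 × L²/6 = 38530 mm².
Direct shear f_v = P/L_w = 85.3×10³/680 = 125.4 N/mm.
Moment M = P × e = 85.3×10³ × 270 = 23031000 N·mm; bending f_b = M/S = 597.7 N/mm.
f_max = √(f_v² + f_b²) = √(125.4² + 597.7²) = 610.7 N/mm.
φr_n = 0.75 × 0.6 × 620 × (0.707 × 6) = 1184 N/mm → adequate.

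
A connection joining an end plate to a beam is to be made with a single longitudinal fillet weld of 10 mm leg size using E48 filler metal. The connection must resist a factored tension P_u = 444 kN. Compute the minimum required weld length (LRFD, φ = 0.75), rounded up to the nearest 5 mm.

E48XX → F_EXX = 480 MPa.
Throat t_e = 0.707 × 10 = 7.07 mm.
φr_n = 0.75 × 0.6 × 480 × 7.07 × 10⁻³ = 1.527 kN/mm.
L_req = P_u / φr_n = 444 / 1.527 = 290.7 mm total.
Round up → use L = 295 mm.

L = 295 mm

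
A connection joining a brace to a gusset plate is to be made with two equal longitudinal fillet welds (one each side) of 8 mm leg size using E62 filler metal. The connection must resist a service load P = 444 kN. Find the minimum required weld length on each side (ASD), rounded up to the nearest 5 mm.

E62XX → F_EXX = 620 MPa.
Throat t_e = 0.707 × 8 = 5.656 mm.
r_n/Ω = (0.6 × 620 × 5.656) / 2.0 = 1052 N/mm = 1.052 kN/mm.
L_req = P / (r_n/Ω) = 444 / 1.052 = 422 mm total.
Per side: 422 / 2 = 211 mm.
Round up → use L = 215 mm on each side.

L = 215 mm on each side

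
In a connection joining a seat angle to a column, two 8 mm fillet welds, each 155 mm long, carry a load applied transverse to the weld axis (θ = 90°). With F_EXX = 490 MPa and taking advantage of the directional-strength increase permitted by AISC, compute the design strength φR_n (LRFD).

t_e = 0.707 × 8 = 5.656 mm; A_we = 5.656 × 310 = 1753 mm².
Directional factor: 1.0 + 0.5 sin^1.5(90°) = 1.5.
F_nw = 0.6 × 490 × 1.5 = 441 MPa.
φR_n = 0.75 × 441 × 1753 × 10⁻³ = 579.9 kN.

φR_n ≈ 580 kN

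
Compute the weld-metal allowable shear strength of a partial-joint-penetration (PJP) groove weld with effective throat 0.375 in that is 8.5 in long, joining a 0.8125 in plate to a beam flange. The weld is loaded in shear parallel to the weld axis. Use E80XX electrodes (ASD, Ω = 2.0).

E80XX → F_EXX = 80 ksi.
Effective throat (given) t_e = 0.375 in.
A_we = 0.375 × 8.5 = 3.188 in².
F_nw = 0.6 F_EXX = 48 ksi.
R_n/Ω = (48 × 3.188) / 2.0 = 76.5 kips.

R_n/Ω ≈ 76.5 kips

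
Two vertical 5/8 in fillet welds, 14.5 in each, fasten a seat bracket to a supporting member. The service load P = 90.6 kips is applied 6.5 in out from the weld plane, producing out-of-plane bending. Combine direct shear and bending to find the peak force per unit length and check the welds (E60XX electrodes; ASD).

f_max ≈ 8.96 kip/in; NOT adequate

E60XX → F_EXX = 60 ksi.
L_w = 2 × 14.5 = 29 in; section modulus (unit throat) S = 2 × L²/6 = 70.08 in².
Direct shear f_v = P/L_w = 90.6/29 = 3.124 kip/in.
Moment M = P × e = 90.6 × 6.5 = 588.9 kip·in; bending f_b = M/S = 8.403 kip/in.
f_max = √(f_v² + f_b²) = √(3.124² + 8.403²) = 8.965 kip/in.
r_n/Ω = (1/2.0) × 0.6 × 60 × (0.707 × 0.625) = 7.954 kip/in → NOT adequate.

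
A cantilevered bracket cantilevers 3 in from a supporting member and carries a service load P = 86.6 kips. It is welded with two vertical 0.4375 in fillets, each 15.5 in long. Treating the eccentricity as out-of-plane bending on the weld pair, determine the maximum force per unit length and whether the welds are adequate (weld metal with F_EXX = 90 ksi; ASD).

f_max ≈ 4.28 kip/in; adequate

L_w = 2 × 15.5 = 31 in; section modulus (unit throat) S = 2 × L²/6 = 80.08 in².
Direct shear f_v = P/L_w = 86.6/31 = 2.794 kip/in.
Moment M = P × e = 86.6 × 3 = 259.8 kip·in; bending f_b = M/S = 3.244 kip/in.
f_max = √(f_v² + f_b²) = √(2.794² + 3.244²) = 4.281 kip/in.
r_n/Ω = (1/2.0) × 0.6 × 90 × (0.707 × 0.4375) = 8.351 kip/in → adequate.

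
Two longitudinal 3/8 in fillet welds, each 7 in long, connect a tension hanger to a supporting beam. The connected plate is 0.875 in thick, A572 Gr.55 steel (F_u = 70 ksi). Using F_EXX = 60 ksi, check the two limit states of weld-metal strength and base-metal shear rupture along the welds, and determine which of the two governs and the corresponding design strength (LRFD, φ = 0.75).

φR_n ≈ 100 kip (weld metal governs)

t_e = 0.707 × 0.375 = 0.2651 in; L = 14 in.
Weld metal: φR_n = 0.75 × 0.6 × 60 × 0.2651 × 14 = 100.2 kip.
Base metal (shear rupture): φR_n = 0.75 × 0.6 × 70 × 0.875 × 14 = 385.9 kip.
Governing: weld metal.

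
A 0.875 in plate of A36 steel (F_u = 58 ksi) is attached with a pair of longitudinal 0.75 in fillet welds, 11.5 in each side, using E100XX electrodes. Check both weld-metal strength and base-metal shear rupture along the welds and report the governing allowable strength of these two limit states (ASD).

R_n/Ω ≈ 350 kips (base-metal shear rupture governs)

E100XX → F_EXX = 100 ksi.
t_e = 0.707 × 0.75 = 0.5302 in; L = 23 in.
Weld metal: R_n/Ω = (1/2.0) × 0.6 × 100 × 0.5302 × 23 = 365.9 kips.
Base metal (shear rupture): R_n/Ω = (1/2.0) × 0.6 × 58 × 0.875 × 23 = 350.2 kips.
Governing: base-metal shear rupture.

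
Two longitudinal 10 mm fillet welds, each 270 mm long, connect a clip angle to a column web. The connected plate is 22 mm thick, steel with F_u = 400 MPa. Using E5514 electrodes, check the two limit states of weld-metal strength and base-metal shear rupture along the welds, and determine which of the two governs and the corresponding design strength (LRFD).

E55XX → F_EXX = 550 MPa.
t_e = 0.707 × 10 = 7.07 mm; L = 540 mm.
Weld metal: φR_n = 0.75 × 0.6 × 550 × 7.07 × 540 × 10⁻³ = 944.9 kN.
Base metal (shear rupture): φR_n = 0.75 × 0.6 × 400 × 22 × 540 × 10⁻³ = 2138 kN.
Governing: weld metal.

φR_n ≈ 945 kN (weld metal governs)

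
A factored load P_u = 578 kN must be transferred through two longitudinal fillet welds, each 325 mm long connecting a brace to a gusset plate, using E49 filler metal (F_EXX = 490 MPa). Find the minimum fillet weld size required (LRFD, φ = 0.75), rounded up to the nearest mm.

w = 6 mm

Total weld length L = 650 mm.
Required throat t_e = P_u / (φ × 0.6 F_EXX × L) = 578 / (0.75 × 0.6 × 490 × 650 × 10⁻³) = 4.033 mm.
Required leg w = t_e / 0.707 = 5.704 mm → use 6 mm.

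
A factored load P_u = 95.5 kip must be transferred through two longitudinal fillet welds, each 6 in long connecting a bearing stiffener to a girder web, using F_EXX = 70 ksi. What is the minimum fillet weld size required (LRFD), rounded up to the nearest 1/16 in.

w = 3/8 in

Total weld length L = 12 in.
Required throat t_e = P_u / (φ × 0.6 F_EXX × L) = 95.5 / (0.75 × 0.6 × 70 × 12) = 0.2526 in.
Required leg w = t_e / 0.707 = 0.3573 in → use 3/8 in.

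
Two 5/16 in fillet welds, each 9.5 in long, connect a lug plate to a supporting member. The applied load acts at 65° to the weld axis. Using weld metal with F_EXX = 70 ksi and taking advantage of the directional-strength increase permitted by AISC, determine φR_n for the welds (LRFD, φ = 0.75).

φR_n ≈ 189 kips

t_e = 0.707 × 0.3125 = 0.2209 in; A_we = 0.2209 × 19 = 4.198 in².
Directional factor: 1.0 + 0.5 sin^1.5(65°) = 1.431.
F_nw = 0.6 × 70 × 1.431 = 60.12 ksi.
φR_n = 0.75 × 60.12 × 4.198 = 189.3 kips.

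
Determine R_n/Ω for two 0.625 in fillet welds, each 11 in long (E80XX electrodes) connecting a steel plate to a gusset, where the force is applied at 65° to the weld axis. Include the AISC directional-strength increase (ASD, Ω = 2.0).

R_n/Ω ≈ 334 kip

E80XX → F_EXX = 80 ksi.
t_e = 0.707 × 0.625 = 0.4419 in; A_we = 0.4419 × 22 = 9.721 in².
Directional factor: 1.0 + 0.5 sin^1.5(65°) = 1.431.
F_nw = 0.6 × 80 × 1.431 = 68.71 ksi.
R_n/Ω = (68.71 × 9.721) / 2.0 = 334 kip.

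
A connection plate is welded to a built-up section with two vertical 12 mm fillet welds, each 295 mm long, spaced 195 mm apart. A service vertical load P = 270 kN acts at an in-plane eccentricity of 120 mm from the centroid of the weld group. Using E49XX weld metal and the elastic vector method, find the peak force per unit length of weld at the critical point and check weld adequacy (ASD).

f_max ≈ 915 N/mm; adequate

E49XX → F_EXX = 490 MPa.
Total weld length L_w = 590 mm. Treat welds as unit-width lines.
Polar moment about centroid: J = 2[d³/12 + d(b/2)²] = 2[295³/12 + 295×97.5²] = 9887000 mm³.
Direct shear f_v = P/L_w = 270×10³ / 590 = 457.6 N/mm (vertical).
Torsion M = P·e = 270×10³ × 120 = 32400000 N·mm.
Critical point at (x, y) = (97.5, 147.5) from centroid. f_tx = M·y/J = 483.3 N/mm; f_ty = M·x/J = 319.5 N/mm.
Resultant f_max = √[f_tx² + (f_v + f_ty)²] = √[483.3² + (457.6 + 319.5)²] = 915.2 N/mm.
Capacity per unit length: r_n/Ω = (1/2.0) × 0.6 × 490 × (0.707 × 12) = 1247 N/mm.
915.2 ≤ 1247 → adequate.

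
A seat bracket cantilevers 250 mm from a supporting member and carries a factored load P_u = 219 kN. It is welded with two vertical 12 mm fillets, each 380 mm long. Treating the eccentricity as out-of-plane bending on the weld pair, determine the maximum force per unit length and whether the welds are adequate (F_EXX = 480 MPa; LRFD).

f_max ≈ 1170 N/mm; adequate

L_w = 2 × 380 = 760 mm; section modulus (unit throat) S = 2 × L²/6 = 48130 mm².
Direct shear f_v = P/L_w = 219×10³/760 = 288.2 N/mm.
Moment M = P × e = 219×10³ × 250 = 54750000 N·mm; bending f_b = M/S = 1137 N/mm.
f_max = √(f_v² + f_b²) = √(288.2² + 1137²) = 1173 N/mm.
φr_n = 0.75 × 0.6 × 480 × (0.707 × 12) = 1833 N/mm → adequate.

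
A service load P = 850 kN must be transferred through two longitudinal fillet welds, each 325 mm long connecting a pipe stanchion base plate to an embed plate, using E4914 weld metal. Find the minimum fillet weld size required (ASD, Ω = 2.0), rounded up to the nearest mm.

w = 13 mm

E49XX → F_EXX = 490 MPa.
Total weld length L = 650 mm.
Required throat t_e = P × Ω / (0.6 F_EXX × L) = 850 × 2.0 / (0.6 × 490 × 650 × 10⁻³) = 8.896 mm.
Required leg w = t_e / 0.707 = 12.58 mm → use 13 mm.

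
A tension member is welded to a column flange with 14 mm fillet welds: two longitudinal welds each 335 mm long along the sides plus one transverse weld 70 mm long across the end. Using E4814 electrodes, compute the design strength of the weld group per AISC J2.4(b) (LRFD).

φR_n ≈ 1580 kN

E48XX → F_EXX = 480 MPa.
t_e = 0.707 × 14 = 9.898 mm.
R_nwl = 0.6 × 480 × 9.898 × 670 × 10⁻³ = 1910 kN (longitudinal, 2 welds).
R_nwt = 0.6 × 480 × 9.898 × 70 × 10⁻³ = 199.5 kN (transverse, base value).
(i) R_nwl + R_nwt = 2109 kN; (ii) 0.85 R_nwl + 1.5 R_nwt = 1923 kN.
R_n = max = 2109 kN [governs: (i)]; φR_n = 1582 kN.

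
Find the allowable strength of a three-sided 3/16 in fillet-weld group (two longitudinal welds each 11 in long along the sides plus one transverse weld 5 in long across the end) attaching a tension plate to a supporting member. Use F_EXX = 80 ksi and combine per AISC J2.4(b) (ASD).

t_e = 0.707 × 0.1875 = 0.1326 in.
R_nwl = 0.6 × 80 × 0.1326 × 22 = 140 kips (longitudinal, 2 welds).
R_nwt = 0.6 × 80 × 0.1326 × 5 = 31.81 kips (transverse, base value).
(i) R_nwl + R_nwt = 171.8 kips; (ii) 0.85 R_nwl + 1.5 R_nwt = 166.7 kips.
R_n = max = 171.8 kips [governs: (i)]; R_n/Ω = 85.9 kips.

R_n/Ω ≈ 85.9 kips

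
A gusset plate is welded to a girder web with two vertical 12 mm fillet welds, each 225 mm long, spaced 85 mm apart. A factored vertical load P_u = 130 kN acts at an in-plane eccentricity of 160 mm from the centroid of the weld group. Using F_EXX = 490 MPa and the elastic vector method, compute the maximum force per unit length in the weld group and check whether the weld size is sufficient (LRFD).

f_max ≈ 1060 N/mm; adequate

Total weld length L_w = 450 mm. Treat welds as unit-width lines.
Polar moment about centroid: J = 2[d³/12 + d(b/2)²] = 2[225³/12 + 225×42.5²] = 2711000 mm³.
Direct shear f_v = P/L_w = 130×10³ / 450 = 288.9 N/mm (vertical).
Torsion M = P·e = 130×10³ × 160 = 20800000 N·mm.
Critical point at (x, y) = (42.5, 112.5) from centroid. f_tx = M·y/J = 863.1 N/mm; f_ty = M·x/J = 326 N/mm.
Resultant f_max = √[f_tx² + (f_v + f_ty)²] = √[863.1² + (288.9 + 326)²] = 1060 N/mm.
Capacity per unit length: φr_n = 0.75 × 0.6 × 490 × (0.707 × 12) = 1871 N/mm.
1060 ≤ 1871 → adequate.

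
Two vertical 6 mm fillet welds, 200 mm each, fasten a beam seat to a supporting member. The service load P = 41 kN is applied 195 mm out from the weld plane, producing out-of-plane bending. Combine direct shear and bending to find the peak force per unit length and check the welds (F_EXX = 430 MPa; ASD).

f_max ≈ 608 N/mm; NOT adequate

L_w = 2 × 200 = 400 mm; section modulus (unit throat) S = 2 × L²/6 = 13330 mm².
Direct shear f_v = P/L_w = 41×10³/400 = 102.5 N/mm.
Moment M = P × e = 41×10³ × 195 = 7995000 N·mm; bending f_b = M/S = 599.6 N/mm.
f_max = √(f_v² + f_b²) = √(102.5² + 599.6²) = 608.3 N/mm.
r_n/Ω = (1/2.0) × 0.6 × 430 × (0.707 × 6) = 547.2 N/mm → NOT adequate.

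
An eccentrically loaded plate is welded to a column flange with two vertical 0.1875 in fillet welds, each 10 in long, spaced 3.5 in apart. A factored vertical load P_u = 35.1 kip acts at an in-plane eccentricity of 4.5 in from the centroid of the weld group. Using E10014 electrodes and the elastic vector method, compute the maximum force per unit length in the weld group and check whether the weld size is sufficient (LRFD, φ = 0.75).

f_max ≈ 4.56 kip/in; adequate

E100XX → F_EXX = 100 ksi.
Total weld length L_w = 20 in. Treat welds as unit-width lines.
Polar moment about centroid: J = 2[d³/12 + d(b/2)²] = 2[10³/12 + 10×1.75²] = 227.9 in³.
Direct shear f_v = P/L_w = 35.1 / 20 = 1.755 kip/in (vertical).
Torsion M = P·e = 35.1 × 4.5 = 157.95 kip·in.
Critical point at (x, y) = (1.75, 5) from centroid. f_tx = M·y/J = 3.465 kip/in; f_ty = M·x/J = 1.213 kip/in.
Resultant f_max = √[f_tx² + (f_v + f_ty)²] = √[3.465² + (1.755 + 1.213)²] = 4.562 kip/in.
Capacity per unit length: φr_n = 0.75 × 0.6 × 100 × (0.707 × 0.1875) = 5.965 kip/in.
4.562 ≤ 5.965 → adequate.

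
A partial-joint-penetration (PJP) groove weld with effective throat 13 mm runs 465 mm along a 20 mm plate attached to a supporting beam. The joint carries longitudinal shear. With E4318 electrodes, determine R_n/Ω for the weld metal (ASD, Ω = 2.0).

E43XX → F_EXX = 430 MPa.
Effective throat (given) t_e = 13 mm.
A_we = 13 × 465 = 6045 mm².
F_nw = 0.6 F_EXX = 258 MPa.
R_n/Ω = (258 × 6045) / 2.0 × 10⁻³ = 779.8 kN.

R_n/Ω ≈ 780 kN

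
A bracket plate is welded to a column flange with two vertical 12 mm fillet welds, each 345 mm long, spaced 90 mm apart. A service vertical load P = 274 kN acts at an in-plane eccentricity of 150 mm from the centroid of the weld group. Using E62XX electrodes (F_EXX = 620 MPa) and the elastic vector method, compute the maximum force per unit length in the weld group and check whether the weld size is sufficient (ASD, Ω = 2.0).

Total weld length L_w = 690 mm. Treat welds as unit-width lines.
Polar moment about centroid: J = 2[d³/12 + d(b/2)²] = 2[345³/12 + 345×45²] = 8241000 mm³.
Direct shear f_v = P/L_w = 274×10³ / 690 = 397.1 N/mm (vertical).
Torsion M = P·e = 274×10³ × 150 = 41100000 N·mm.
Critical point at (x, y) = (45, 172.5) from centroid. f_tx = M·y/J = 860.3 N/mm; f_ty = M·x/J = 224.4 N/mm.
Resultant f_max = √[f_tx² + (f_v + f_ty)²] = √[860.3² + (397.1 + 224.4)²] = 1061 N/mm.
Capacity per unit length: r_n/Ω = (1/2.0) × 0.6 × 620 × (0.707 × 12) = 1578 N/mm.
1061 ≤ 1578 → adequate.

f_max ≈ 1060 N/mm; adequate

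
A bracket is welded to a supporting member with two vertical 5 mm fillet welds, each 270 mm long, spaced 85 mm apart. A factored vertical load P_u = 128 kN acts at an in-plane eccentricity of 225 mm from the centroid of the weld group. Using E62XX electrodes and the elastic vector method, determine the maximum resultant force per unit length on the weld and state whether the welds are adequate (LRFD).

f_max ≈ 1050 N/mm; NOT adequate

E62XX → F_EXX = 620 MPa.
Total weld length L_w = 540 mm. Treat welds as unit-width lines.
Polar moment about centroid: J = 2[d³/12 + d(b/2)²] = 2[270³/12 + 270×42.5²] = 4256000 mm³.
Direct shear f_v = P/L_w = 128×10³ / 540 = 237 N/mm (vertical).
Torsion M = P·e = 128×10³ × 225 = 28800000 N·mm.
Critical point at (x, y) = (42.5, 135) from centroid. f_tx = M·y/J = 913.6 N/mm; f_ty = M·x/J = 287.6 N/mm.
Resultant f_max = √[f_tx² + (f_v + f_ty)²] = √[913.6² + (237 + 287.6)²] = 1053 N/mm.
Capacity per unit length: φr_n = 0.75 × 0.6 × 620 × (0.707 × 5) = 986.3 N/mm.
1053 > 986.3 → NOT adequate.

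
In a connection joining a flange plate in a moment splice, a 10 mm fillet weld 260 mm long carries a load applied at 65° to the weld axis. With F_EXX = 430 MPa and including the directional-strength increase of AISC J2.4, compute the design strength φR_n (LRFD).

t_e = 0.707 × 10 = 7.07 mm; A_we = 7.07 × 260 = 1838 mm².
Directional factor: 1.0 + 0.5 sin^1.5(65°) = 1.431.
F_nw = 0.6 × 430 × 1.431 = 369.3 MPa.
φR_n = 0.75 × 369.3 × 1838 × 10⁻³ = 509.1 kN.

φR_n ≈ 509 kN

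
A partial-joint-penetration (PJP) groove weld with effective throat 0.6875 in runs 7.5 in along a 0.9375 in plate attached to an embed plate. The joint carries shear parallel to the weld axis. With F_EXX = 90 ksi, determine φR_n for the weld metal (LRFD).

φR_n ≈ 209 kip

Effective throat (given) t_e = 0.6875 in.
A_we = 0.6875 × 7.5 = 5.156 in².
F_nw = 0.6 F_EXX = 54 ksi.
φR_n = 0.75 × 54 × 5.156 = 208.8 kip.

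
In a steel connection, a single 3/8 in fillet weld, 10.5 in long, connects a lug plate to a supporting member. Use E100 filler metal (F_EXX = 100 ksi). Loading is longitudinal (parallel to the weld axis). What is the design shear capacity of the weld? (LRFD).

Effective throat t_e = 0.707 × 0.375 = 0.2651 in.
Total length L = 10.5 in; A_we = 0.2651 × 10.5 = 2.784 in².
F_nw = 0.6 F_EXX = 0.6 × 100 = 60 ksi.
φR_n = 0.75 × 60 × 2.784 = 125.3 kips.

φR_n ≈ 125 kips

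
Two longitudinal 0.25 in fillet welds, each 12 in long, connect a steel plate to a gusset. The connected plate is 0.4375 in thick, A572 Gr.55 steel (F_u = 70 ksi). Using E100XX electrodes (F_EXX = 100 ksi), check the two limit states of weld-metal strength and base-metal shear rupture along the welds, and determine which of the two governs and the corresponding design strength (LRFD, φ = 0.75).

t_e = 0.707 × 0.25 = 0.1767 in; L = 24 in.
Weld metal: φR_n = 0.75 × 0.6 × 100 × 0.1767 × 24 = 190.9 kips.
Base metal (shear rupture): φR_n = 0.75 × 0.6 × 70 × 0.4375 × 24 = 330.8 kips.
Governing: weld metal.

φR_n ≈ 191 kips (weld metal governs)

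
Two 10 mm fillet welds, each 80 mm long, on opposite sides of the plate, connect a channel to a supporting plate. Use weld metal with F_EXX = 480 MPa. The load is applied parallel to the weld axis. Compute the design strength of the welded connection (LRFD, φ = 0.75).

φR_n ≈ 244 kN

Effective throat t_e = 0.707 × 10 = 7.07 mm.
Total length L = 160 mm; A_we = 7.07 × 160 = 1131 mm².
F_nw = 0.6 F_EXX = 0.6 × 480 = 288 MPa.
φR_n = 0.75 × 288 × 1131 × 10⁻³ = 244.3 kN.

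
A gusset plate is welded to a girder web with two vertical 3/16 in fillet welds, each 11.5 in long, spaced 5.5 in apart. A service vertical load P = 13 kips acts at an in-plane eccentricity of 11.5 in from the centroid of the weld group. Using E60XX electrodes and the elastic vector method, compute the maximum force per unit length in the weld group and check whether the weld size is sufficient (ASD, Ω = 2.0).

f_max ≈ 2.53 kip/in; NOT adequate

E60XX → F_EXX = 60 ksi.
Total weld length L_w = 23 in. Treat welds as unit-width lines.
Polar moment about centroid: J = 2[d³/12 + d(b/2)²] = 2[11.5³/12 + 11.5×2.75²] = 427.4 in³.
Direct shear f_v = P/L_w = 13 / 23 = 0.5652 kip/in (vertical).
Torsion M = P·e = 13 × 11.5 = 149.5 kip·in.
Critical point at (x, y) = (2.75, 5.75) from centroid. f_tx = M·y/J = 2.011 kip/in; f_ty = M·x/J = 0.9619 kip/in.
Resultant f_max = √[f_tx² + (f_v + f_ty)²] = √[2.011² + (0.5652 + 0.9619)²] = 2.525 kip/in.
Capacity per unit length: r_n/Ω = (1/2.0) × 0.6 × 60 × (0.707 × 0.1875) = 2.386 kip/in.
2.525 > 2.386 → NOT adequate.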